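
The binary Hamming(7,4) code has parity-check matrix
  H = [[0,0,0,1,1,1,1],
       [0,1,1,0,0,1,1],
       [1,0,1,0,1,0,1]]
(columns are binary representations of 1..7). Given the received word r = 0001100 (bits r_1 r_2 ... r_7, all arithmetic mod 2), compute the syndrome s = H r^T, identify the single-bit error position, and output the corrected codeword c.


s = (0, 0, 1)^T, error position = 1, corrected codeword c = 1001100

Compute s = H r^T mod 2 one row at a time:
  s_1 = 1 + 1 + 0 + 0 = 2 ≡ 0 (mod 2).
  s_2 = 0 + 0 + 0 + 0 = 0 ≡ 0 (mod 2).
  s_3 = 0 + 0 + 1 + 0 = 1 ≡ 1 (mod 2).
s = (0, 0, 1)^T — this equals column 1 of H (binary 001), so error is at position 1.
Correct: flip bit 1 of r = 0001100 to get c = 1001100.


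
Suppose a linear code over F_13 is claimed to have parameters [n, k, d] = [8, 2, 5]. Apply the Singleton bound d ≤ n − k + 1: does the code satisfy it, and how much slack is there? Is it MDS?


Singleton RHS = n − k + 1 = 7, slack = 2, bound satisfied, not MDS.

Singleton bound: d ≤ n − k + 1.
Here n = 8, k = 2, so n − k + 1 = 7.
Given d = 5, check d ≤ 7: YES.
Slack = (n − k + 1) − d = 2.
The code is NOT MDS (slack = 2 > 0).
Description: the claimed parameters are [8, 2, 5]_13; such a code would be non-MDS.


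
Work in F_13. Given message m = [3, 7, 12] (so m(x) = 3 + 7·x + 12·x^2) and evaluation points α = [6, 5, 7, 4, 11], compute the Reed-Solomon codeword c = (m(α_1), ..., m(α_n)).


c = [9, 0, 3, 2, 11]

Message polynomial: m(x) = 3 + 7·x + 12·x^2 (mod 13).
For each evaluation point α_i, compute m(α_i) mod 13:
  α_1 = 6: Horner steps 12 → 1 → 9, so m(6) = 9.
  α_2 = 5: Horner steps 12 → 2 → 0, so m(5) = 0.
  α_3 = 7: Horner steps 12 → 0 → 3, so m(7) = 3.
  α_4 = 4: Horner steps 12 → 3 → 2, so m(4) = 2.
  α_5 = 11: Horner steps 12 → 9 → 11, so m(11) = 11.
Codeword c = [9, 0, 3, 2, 11] ∈ F_13^5.


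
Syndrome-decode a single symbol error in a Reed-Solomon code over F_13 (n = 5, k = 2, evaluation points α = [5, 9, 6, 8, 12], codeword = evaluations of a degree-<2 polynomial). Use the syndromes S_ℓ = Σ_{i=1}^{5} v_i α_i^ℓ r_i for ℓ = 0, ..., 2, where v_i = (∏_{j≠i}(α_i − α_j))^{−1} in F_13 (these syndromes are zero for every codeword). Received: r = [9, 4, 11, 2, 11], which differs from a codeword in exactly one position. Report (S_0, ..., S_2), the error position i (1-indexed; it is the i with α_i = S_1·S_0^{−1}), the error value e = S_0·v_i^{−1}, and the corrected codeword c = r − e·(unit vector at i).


S = (4, 9, 4), error at position 5, error magnitude e = 1, c = [9, 4, 11, 2, 10].

Step 1: column multipliers v_i = (∏_{j≠i}(α_i − α_j))^{−1} mod 13.
  i = 1 (α = 5): (5−9)(5−6)(5−8)(5−12) = (−4)·(−1)·(−3)·(−7) = 84 ≡ 6, so v_1 = 6^{−1} = 11 (mod 13).
  i = 2 (α = 9): (9−5)(9−6)(9−8)(9−12) = 4·3·1·(−3) = −36 ≡ 3, so v_2 = 3^{−1} = 9 (mod 13).
  i = 3 (α = 6): (6−5)(6−9)(6−8)(6−12) = 1·(−3)·(−2)·(−6) = −36 ≡ 3, so v_3 = 3^{−1} = 9 (mod 13).
  i = 4 (α = 8): (8−5)(8−9)(8−6)(8−12) = 3·(−1)·2·(−4) = 24 ≡ 11, so v_4 = 11^{−1} = 6 (mod 13).
  i = 5 (α = 12): (12−5)(12−9)(12−6)(12−8) = 7·3·6·4 = 504 ≡ 10, so v_5 = 10^{−1} = 4 (mod 13).
  v = [11, 9, 9, 6, 4].
Step 2: syndromes of r = [9, 4, 11, 2, 11] (all sums mod 13).
  S_0 = Σ v_i r_i = 11·9 + 9·4 + 9·11 + 6·2 + 4·11 = 290 ≡ 4.
  S_1 = Σ v_i α_i r_i = 11·5·9 + 9·9·4 + 9·6·11 + 6·8·2 + 4·12·11 = 2037 ≡ 9.
  α_i^2 mod 13 = [12, 3, 10, 12, 1].
  S_2 = Σ v_i α_i^2 r_i = 11·12·9 + 9·3·4 + 9·10·11 + 6·12·2 + 4·1·11 = 2474 ≡ 4.
  S = (4, 9, 4) ≠ 0, so r is not a codeword (an error is present).
Step 3: locate the error. For a single error e at position i, S_ℓ = v_i·e·α_i^ℓ, so α_err = S_1/S_0.
  S_0^{−1} = 4^{−1} = 10 (mod 13), so α_err = 9·10 = 90 ≡ 12 = α_5. Error position i = 5.
  Consistency check: S_2/S_1 = 4·3 = 12 ≡ 12 = α_err ✓ (single-error assumption holds).
Step 4: error magnitude e = S_0/v_5 = S_0·∏_{j≠5}(α_5 − α_j) = 4·10 = 40 ≡ 1 (mod 13).
Step 5: correct position 5: c_5 = r_5 − e = 11 − 1 ≡ 10 (mod 13). Hence c = [9, 4, 11, 2, 10].
  Check: interpolating c through the α_i gives m(x) = 12 + 2·x (degree < 2) with m(α_i) = c_i for every i, so c is indeed a codeword.


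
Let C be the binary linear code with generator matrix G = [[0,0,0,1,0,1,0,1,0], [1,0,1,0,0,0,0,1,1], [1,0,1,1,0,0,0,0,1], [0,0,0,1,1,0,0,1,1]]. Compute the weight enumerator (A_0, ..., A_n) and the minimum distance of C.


Weight distribution: A_0 = 1, A_1 = 1, A_2 = 2, A_3 = 2, A_4 = 5, A_5 = 5. Minimum distance d = 1.

Enumerate all 2^4 = 16 messages m ∈ F_2^4.
For each, compute codeword c = mG in F_2^9, then tally its weight.
  m = 0000 → c = 000000000, weight = 0.
  m = 1000 → c = 000101010, weight = 3.
  m = 0100 → c = 101000011, weight = 4.
  m = 1100 → c = 101101001, weight = 5.
  m = 0010 → c = 101100001, weight = 4.
  m = 1010 → c = 101001011, weight = 5.
  m = 0110 → c = 000100010, weight = 2.
  m = 1110 → c = 000001000, weight = 1.
  m = 0001 → c = 000110011, weight = 4.
  m = 1001 → c = 000011001, weight = 3.
  m = 0101 → c = 101110000, weight = 4.
  m = 1101 → c = 101011010, weight = 5.
  m = 0011 → c = 101010010, weight = 4.
  m = 1011 → c = 101111000, weight = 5.
  m = 0111 → c = 000010001, weight = 2.
  m = 1111 → c = 000111011, weight = 5.
Tally weights:
  weight 0: 1 codewords.
  weight 1: 1 codewords.
  weight 2: 2 codewords.
  weight 3: 2 codewords.
  weight 4: 5 codewords.
  weight 5: 5 codewords.
Minimum distance d = smallest w > 0 with A_w > 0 = 1.
Sanity: Σ A_w = 16 = 2^4 = 16 ✓.


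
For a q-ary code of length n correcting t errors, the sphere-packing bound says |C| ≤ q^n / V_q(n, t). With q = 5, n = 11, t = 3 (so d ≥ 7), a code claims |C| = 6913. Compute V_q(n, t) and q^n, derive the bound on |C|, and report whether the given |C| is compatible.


V_q(n, t) = 11485, q^n = 48828125, Hamming bound = 4251, |C| = 6913 > bound (violated).

Step 1: Compute V_q(n, t) = Σ_{j=0}^3 C(n, j) (q−1)^j.
  j = 0: C(11,0)·(4)^0 = 1·1 = 1.
  j = 1: C(11,1)·(4)^1 = 11·4 = 44.
  j = 2: C(11,2)·(4)^2 = 55·16 = 880.
  j = 3: C(11,3)·(4)^3 = 165·64 = 10560.
  V_q(n, t) = 1 + 44 + 880 + 10560 = 11485.
Step 2: q^n = 5^11 = 48828125.
Step 3: Hamming bound ⌊q^n / V_q(n,t)⌋ = ⌊48828125/11485⌋ = 4251.
Step 4: Compare |C| = 6913 to 4251: violated.
The claimed |C| lies above the Hamming bound, so no 5-ary code of length 11 with d ≥ 7 can have 6913 codewords.


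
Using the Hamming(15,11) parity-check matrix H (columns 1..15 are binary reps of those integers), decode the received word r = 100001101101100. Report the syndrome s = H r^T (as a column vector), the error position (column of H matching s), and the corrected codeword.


s = (0, 0, 1, 0)^T, error position = 2, corrected codeword c = 110001101101100

Compute s = H r^T mod 2 one row at a time:
  s_1 = 0 + 1 + 1 + 0 + 1 + 1 + 0 + 0 = 4 ≡ 0 (mod 2).
  s_2 = 0 + 0 + 1 + 1 + 1 + 1 + 0 + 0 = 4 ≡ 0 (mod 2).
  s_3 = 0 + 0 + 1 + 1 + 1 + 0 + 0 + 0 = 3 ≡ 1 (mod 2).
  s_4 = 1 + 0 + 0 + 1 + 1 + 0 + 1 + 0 = 4 ≡ 0 (mod 2).
s = (0, 0, 1, 0)^T — this equals column 2 of H (binary 0010), so error is at position 2.
Correct: flip bit 2 of r = 100001101101100 to get c = 110001101101100.


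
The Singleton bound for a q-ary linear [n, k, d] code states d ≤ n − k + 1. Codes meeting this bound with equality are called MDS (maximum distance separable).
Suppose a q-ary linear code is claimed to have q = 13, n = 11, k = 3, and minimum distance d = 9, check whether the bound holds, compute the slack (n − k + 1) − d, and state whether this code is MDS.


Singleton RHS = n − k + 1 = 9, slack = 0, bound satisfied, MDS.

Singleton bound: d ≤ n − k + 1.
Here n = 11, k = 3, so n − k + 1 = 9.
Given d = 9, check d ≤ 9: YES.
Slack = (n − k + 1) − d = 0.
The code is MDS (slack = 0).
Description: the claimed parameters are [11, 3, 9]_13; such a code would be MDS (meets Singleton bound).


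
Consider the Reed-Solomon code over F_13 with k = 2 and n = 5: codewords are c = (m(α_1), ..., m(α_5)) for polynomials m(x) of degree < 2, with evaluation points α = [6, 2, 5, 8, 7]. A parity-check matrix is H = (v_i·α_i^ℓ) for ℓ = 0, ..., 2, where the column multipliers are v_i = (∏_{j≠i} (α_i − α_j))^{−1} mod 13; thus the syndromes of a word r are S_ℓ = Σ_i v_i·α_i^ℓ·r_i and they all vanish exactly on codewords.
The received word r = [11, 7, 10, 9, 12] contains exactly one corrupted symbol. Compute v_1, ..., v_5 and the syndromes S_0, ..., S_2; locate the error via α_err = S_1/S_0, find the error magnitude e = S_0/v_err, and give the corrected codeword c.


S = (10, 2, 3), error at position 4, error magnitude e = 9, c = [11, 7, 10, 0, 12].

Step 1: column multipliers v_i = (∏_{j≠i}(α_i − α_j))^{−1} mod 13.
  i = 1 (α = 6): (6−2)(6−5)(6−8)(6−7) = 4·1·(−2)·(−1) = 8 ≡ 8, so v_1 = 8^{−1} = 5 (mod 13).
  i = 2 (α = 2): (2−6)(2−5)(2−8)(2−7) = (−4)·(−3)·(−6)·(−5) = 360 ≡ 9, so v_2 = 9^{−1} = 3 (mod 13).
  i = 3 (α = 5): (5−6)(5−2)(5−8)(5−7) = (−1)·3·(−3)·(−2) = −18 ≡ 8, so v_3 = 8^{−1} = 5 (mod 13).
  i = 4 (α = 8): (8−6)(8−2)(8−5)(8−7) = 2·6·3·1 = 36 ≡ 10, so v_4 = 10^{−1} = 4 (mod 13).
  i = 5 (α = 7): (7−6)(7−2)(7−5)(7−8) = 1·5·2·(−1) = −10 ≡ 3, so v_5 = 3^{−1} = 9 (mod 13).
  v = [5, 3, 5, 4, 9].
Step 2: syndromes of r = [11, 7, 10, 9, 12] (all sums mod 13).
  S_0 = Σ v_i r_i = 5·11 + 3·7 + 5·10 + 4·9 + 9·12 = 270 ≡ 10.
  S_1 = Σ v_i α_i r_i = 5·6·11 + 3·2·7 + 5·5·10 + 4·8·9 + 9·7·12 = 1666 ≡ 2.
  α_i^2 mod 13 = [10, 4, 12, 12, 10].
  S_2 = Σ v_i α_i^2 r_i = 5·10·11 + 3·4·7 + 5·12·10 + 4·12·9 + 9·10·12 = 2746 ≡ 3.
  S = (10, 2, 3) ≠ 0, so r is not a codeword (an error is present).
Step 3: locate the error. For a single error e at position i, S_ℓ = v_i·e·α_i^ℓ, so α_err = S_1/S_0.
  S_0^{−1} = 10^{−1} = 4 (mod 13), so α_err = 2·4 = 8 ≡ 8 = α_4. Error position i = 4.
  Consistency check: S_2/S_1 = 3·7 = 21 ≡ 8 = α_err ✓ (single-error assumption holds).
Step 4: error magnitude e = S_0/v_4 = S_0·∏_{j≠4}(α_4 − α_j) = 10·10 = 100 ≡ 9 (mod 13).
Step 5: correct position 4: c_4 = r_4 − e = 9 − 9 ≡ 0 (mod 13). Hence c = [11, 7, 10, 0, 12].
  Check: interpolating c through the α_i gives m(x) = 5 + 1·x (degree < 2) with m(α_i) = c_i for every i, so c is indeed a codeword.


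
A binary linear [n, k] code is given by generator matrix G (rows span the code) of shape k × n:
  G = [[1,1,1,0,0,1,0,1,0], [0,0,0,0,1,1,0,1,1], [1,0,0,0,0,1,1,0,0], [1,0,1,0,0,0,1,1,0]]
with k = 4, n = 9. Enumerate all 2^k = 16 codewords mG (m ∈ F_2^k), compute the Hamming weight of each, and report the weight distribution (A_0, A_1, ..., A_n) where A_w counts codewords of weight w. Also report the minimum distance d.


Weight distribution: A_0 = 1, A_2 = 1, A_3 = 4, A_4 = 3, A_5 = 4, A_6 = 3. Minimum distance d = 2.

Enumerate all 2^4 = 16 messages m ∈ F_2^4.
For each, compute codeword c = mG in F_2^9, then tally its weight.
  m = 0000 → c = 000000000, weight = 0.
  m = 1000 → c = 111001010, weight = 5.
  m = 0100 → c = 000011011, weight = 4.
  m = 1100 → c = 111010001, weight = 5.
  m = 0010 → c = 100001100, weight = 3.
  m = 1010 → c = 011000110, weight = 4.
  m = 0110 → c = 100010111, weight = 5.
  m = 1110 → c = 011011101, weight = 6.
  m = 0001 → c = 101000110, weight = 4.
  m = 1001 → c = 010001100, weight = 3.
  m = 0101 → c = 101011101, weight = 6.
  m = 1101 → c = 010010111, weight = 5.
  m = 0011 → c = 001001010, weight = 3.
  m = 1011 → c = 110000000, weight = 2.
  m = 0111 → c = 001010001, weight = 3.
  m = 1111 → c = 110011011, weight = 6.
Tally weights:
  weight 0: 1 codewords.
  weight 2: 1 codewords.
  weight 3: 4 codewords.
  weight 4: 3 codewords.
  weight 5: 4 codewords.
  weight 6: 3 codewords.
Minimum distance d = smallest w > 0 with A_w > 0 = 2.
Sanity: Σ A_w = 16 = 2^4 = 16 ✓.


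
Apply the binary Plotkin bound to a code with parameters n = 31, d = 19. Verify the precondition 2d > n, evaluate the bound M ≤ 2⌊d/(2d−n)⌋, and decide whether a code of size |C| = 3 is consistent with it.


Plotkin bound M ≤ 4; given |C| = 3 ≤ bound (satisfied).

Check applicability: 2d = 38, n = 31.
2d − n = 7 > 0, so Plotkin applies.
Compute d/(2d−n) = 19/7 ≈ 2.7143.
⌊d/(2d−n)⌋ = 2.
Plotkin bound: M ≤ 2·2 = 4.
Given |C| = 3, check: satisfied.
This |C| is below the Plotkin bound.


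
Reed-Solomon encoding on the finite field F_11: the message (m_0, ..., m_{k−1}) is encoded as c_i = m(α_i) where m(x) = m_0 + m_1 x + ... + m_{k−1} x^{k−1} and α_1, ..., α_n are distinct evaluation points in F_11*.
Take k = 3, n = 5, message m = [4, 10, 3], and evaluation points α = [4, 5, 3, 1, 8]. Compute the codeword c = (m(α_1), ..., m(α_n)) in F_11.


c = [4, 8, 6, 6, 1]

Message polynomial: m(x) = 4 + 10·x + 3·x^2 (mod 11).
For each evaluation point α_i, compute m(α_i) mod 11:
  α_1 = 4: Horner steps 3 → 0 → 4, so m(4) = 4.
  α_2 = 5: Horner steps 3 → 3 → 8, so m(5) = 8.
  α_3 = 3: Horner steps 3 → 8 → 6, so m(3) = 6.
  α_4 = 1: Horner steps 3 → 2 → 6, so m(1) = 6.
  α_5 = 8: Horner steps 3 → 1 → 1, so m(8) = 1.
Codeword c = [4, 8, 6, 6, 1] ∈ F_11^5.


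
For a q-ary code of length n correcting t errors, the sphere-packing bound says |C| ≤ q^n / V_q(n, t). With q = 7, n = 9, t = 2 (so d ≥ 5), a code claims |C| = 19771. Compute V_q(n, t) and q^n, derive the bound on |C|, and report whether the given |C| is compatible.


V_q(n, t) = 1351, q^n = 40353607, Hamming bound = 29869, |C| = 19771 ≤ bound (satisfied).

Step 1: Compute V_q(n, t) = Σ_{j=0}^2 C(n, j) (q−1)^j.
  j = 0: C(9,0)·(6)^0 = 1·1 = 1.
  j = 1: C(9,1)·(6)^1 = 9·6 = 54.
  j = 2: C(9,2)·(6)^2 = 36·36 = 1296.
  V_q(n, t) = 1 + 54 + 1296 = 1351.
Step 2: q^n = 7^9 = 40353607.
Step 3: Hamming bound ⌊q^n / V_q(n,t)⌋ = ⌊40353607/1351⌋ = 29869.
Step 4: Compare |C| = 19771 to 29869: satisfied.
The claimed |C| lies below the Hamming bound.


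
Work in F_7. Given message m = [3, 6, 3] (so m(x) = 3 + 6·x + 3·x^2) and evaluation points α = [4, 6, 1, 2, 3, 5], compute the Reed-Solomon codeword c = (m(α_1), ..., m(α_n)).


c = [5, 0, 5, 6, 6, 3]

Message polynomial: m(x) = 3 + 6·x + 3·x^2 (mod 7).
For each evaluation point α_i, compute m(α_i) mod 7:
  α_1 = 4: Horner steps 3 → 4 → 5, so m(4) = 5.
  α_2 = 6: Horner steps 3 → 3 → 0, so m(6) = 0.
  α_3 = 1: Horner steps 3 → 2 → 5, so m(1) = 5.
  α_4 = 2: Horner steps 3 → 5 → 6, so m(2) = 6.
  α_5 = 3: Horner steps 3 → 1 → 6, so m(3) = 6.
  α_6 = 5: Horner steps 3 → 0 → 3, so m(5) = 3.
Codeword c = [5, 0, 5, 6, 6, 3] ∈ F_7^6.


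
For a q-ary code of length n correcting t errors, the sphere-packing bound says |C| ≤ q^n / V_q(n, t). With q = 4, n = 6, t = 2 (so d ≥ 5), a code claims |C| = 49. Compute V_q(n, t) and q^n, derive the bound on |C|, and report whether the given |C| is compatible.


V_q(n, t) = 154, q^n = 4096, Hamming bound = 26, |C| = 49 > bound (violated).

Step 1: Compute V_q(n, t) = Σ_{j=0}^2 C(n, j) (q−1)^j.
  j = 0: C(6,0)·(3)^0 = 1·1 = 1.
  j = 1: C(6,1)·(3)^1 = 6·3 = 18.
  j = 2: C(6,2)·(3)^2 = 15·9 = 135.
  V_q(n, t) = 1 + 18 + 135 = 154.
Step 2: q^n = 4^6 = 4096.
Step 3: Hamming bound ⌊q^n / V_q(n,t)⌋ = ⌊4096/154⌋ = 26.
Step 4: Compare |C| = 49 to 26: violated.
The claimed |C| lies above the Hamming bound, so no 4-ary code of length 6 with d ≥ 5 can have 49 codewords.


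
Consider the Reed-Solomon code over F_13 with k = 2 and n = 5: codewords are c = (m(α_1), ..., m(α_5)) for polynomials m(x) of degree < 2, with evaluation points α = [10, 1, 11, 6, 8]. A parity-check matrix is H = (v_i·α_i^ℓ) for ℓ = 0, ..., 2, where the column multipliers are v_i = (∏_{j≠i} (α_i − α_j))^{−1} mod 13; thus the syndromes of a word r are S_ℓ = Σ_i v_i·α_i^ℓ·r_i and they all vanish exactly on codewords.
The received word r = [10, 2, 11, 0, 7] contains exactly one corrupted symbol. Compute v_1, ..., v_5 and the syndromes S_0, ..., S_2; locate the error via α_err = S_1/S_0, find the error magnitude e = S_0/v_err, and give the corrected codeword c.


S = (8, 2, 7), error at position 1, error magnitude e = 9, c = [1, 2, 11, 0, 7].

Step 1: column multipliers v_i = (∏_{j≠i}(α_i − α_j))^{−1} mod 13.
  i = 1 (α = 10): (10−1)(10−11)(10−6)(10−8) = 9·(−1)·4·2 = −72 ≡ 6, so v_1 = 6^{−1} = 11 (mod 13).
  i = 2 (α = 1): (1−10)(1−11)(1−6)(1−8) = (−9)·(−10)·(−5)·(−7) = 3150 ≡ 4, so v_2 = 4^{−1} = 10 (mod 13).
  i = 3 (α = 11): (11−10)(11−1)(11−6)(11−8) = 1·10·5·3 = 150 ≡ 7, so v_3 = 7^{−1} = 2 (mod 13).
  i = 4 (α = 6): (6−10)(6−1)(6−11)(6−8) = (−4)·5·(−5)·(−2) = −200 ≡ 8, so v_4 = 8^{−1} = 5 (mod 13).
  i = 5 (α = 8): (8−10)(8−1)(8−11)(8−6) = (−2)·7·(−3)·2 = 84 ≡ 6, so v_5 = 6^{−1} = 11 (mod 13).
  v = [11, 10, 2, 5, 11].
Step 2: syndromes of r = [10, 2, 11, 0, 7] (all sums mod 13).
  S_0 = Σ v_i r_i = 11·10 + 10·2 + 2·11 + 5·0 + 11·7 = 229 ≡ 8.
  S_1 = Σ v_i α_i r_i = 11·10·10 + 10·1·2 + 2·11·11 + 5·6·0 + 11·8·7 = 1978 ≡ 2.
  α_i^2 mod 13 = [9, 1, 4, 10, 12].
  S_2 = Σ v_i α_i^2 r_i = 11·9·10 + 10·1·2 + 2·4·11 + 5·10·0 + 11·12·7 = 2022 ≡ 7.
  S = (8, 2, 7) ≠ 0, so r is not a codeword (an error is present).
Step 3: locate the error. For a single error e at position i, S_ℓ = v_i·e·α_i^ℓ, so α_err = S_1/S_0.
  S_0^{−1} = 8^{−1} = 5 (mod 13), so α_err = 2·5 = 10 ≡ 10 = α_1. Error position i = 1.
  Consistency check: S_2/S_1 = 7·7 = 49 ≡ 10 = α_err ✓ (single-error assumption holds).
Step 4: error magnitude e = S_0/v_1 = S_0·∏_{j≠1}(α_1 − α_j) = 8·6 = 48 ≡ 9 (mod 13).
Step 5: correct position 1: c_1 = r_1 − e = 10 − 9 ≡ 1 (mod 13). Hence c = [1, 2, 11, 0, 7].
  Check: interpolating c through the α_i gives m(x) = 5 + 10·x (degree < 2) with m(α_i) = c_i for every i, so c is indeed a codeword.


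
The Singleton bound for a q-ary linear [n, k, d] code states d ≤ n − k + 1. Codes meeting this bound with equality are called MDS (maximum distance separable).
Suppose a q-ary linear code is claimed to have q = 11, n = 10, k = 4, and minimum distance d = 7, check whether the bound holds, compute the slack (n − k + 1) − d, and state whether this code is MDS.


Singleton RHS = n − k + 1 = 7, slack = 0, bound satisfied, MDS.

Singleton bound: d ≤ n − k + 1.
Here n = 10, k = 4, so n − k + 1 = 7.
Given d = 7, check d ≤ 7: YES.
Slack = (n − k + 1) − d = 0.
The code is MDS (slack = 0).
Description: the claimed parameters are [10, 4, 7]_11; such a code would be MDS (meets Singleton bound).


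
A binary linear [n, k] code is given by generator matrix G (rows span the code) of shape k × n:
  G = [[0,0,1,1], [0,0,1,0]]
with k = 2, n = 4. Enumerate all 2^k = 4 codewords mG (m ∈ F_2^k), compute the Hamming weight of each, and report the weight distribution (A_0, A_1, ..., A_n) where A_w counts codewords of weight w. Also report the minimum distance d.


Weight distribution: A_0 = 1, A_1 = 2, A_2 = 1. Minimum distance d = 1.

Enumerate all 2^2 = 4 messages m ∈ F_2^2.
For each, compute codeword c = mG in F_2^4, then tally its weight.
  m = 00 → c = 0000, weight = 0.
  m = 10 → c = 0011, weight = 2.
  m = 01 → c = 0010, weight = 1.
  m = 11 → c = 0001, weight = 1.
Tally weights:
  weight 0: 1 codewords.
  weight 1: 2 codewords.
  weight 2: 1 codewords.
Minimum distance d = smallest w > 0 with A_w > 0 = 1.
Sanity: Σ A_w = 4 = 2^2 = 4 ✓.


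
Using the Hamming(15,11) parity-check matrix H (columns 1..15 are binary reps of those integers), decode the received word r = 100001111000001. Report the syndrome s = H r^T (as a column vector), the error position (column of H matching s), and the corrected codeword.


s = (1, 1, 1, 0)^T, error position = 14, corrected codeword c = 100001111000011

Compute s = H r^T mod 2 one row at a time:
  s_1 = 1 + 1 + 0 + 0 + 0 + 0 + 0 + 1 = 3 ≡ 1 (mod 2).
  s_2 = 0 + 0 + 1 + 1 + 0 + 0 + 0 + 1 = 3 ≡ 1 (mod 2).
  s_3 = 0 + 0 + 1 + 1 + 0 + 0 + 0 + 1 = 3 ≡ 1 (mod 2).
  s_4 = 1 + 0 + 0 + 1 + 1 + 0 + 0 + 1 = 4 ≡ 0 (mod 2).
s = (1, 1, 1, 0)^T — this equals column 14 of H (binary 1110), so error is at position 14.
Correct: flip bit 14 of r = 100001111000001 to get c = 100001111000011.


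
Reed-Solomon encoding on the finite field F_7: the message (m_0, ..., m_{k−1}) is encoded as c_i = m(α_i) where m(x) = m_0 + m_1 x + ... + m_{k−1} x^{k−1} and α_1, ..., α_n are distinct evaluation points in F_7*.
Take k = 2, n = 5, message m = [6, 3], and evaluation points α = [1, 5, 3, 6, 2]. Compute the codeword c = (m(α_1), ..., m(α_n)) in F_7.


c = [2, 0, 1, 3, 5]

Message polynomial: m(x) = 6 + 3·x (mod 7).
For each evaluation point α_i, compute m(α_i) mod 7:
  α_1 = 1: Horner steps 3 → 2, so m(1) = 2.
  α_2 = 5: Horner steps 3 → 0, so m(5) = 0.
  α_3 = 3: Horner steps 3 → 1, so m(3) = 1.
  α_4 = 6: Horner steps 3 → 3, so m(6) = 3.
  α_5 = 2: Horner steps 3 → 5, so m(2) = 5.
Codeword c = [2, 0, 1, 3, 5] ∈ F_7^5.


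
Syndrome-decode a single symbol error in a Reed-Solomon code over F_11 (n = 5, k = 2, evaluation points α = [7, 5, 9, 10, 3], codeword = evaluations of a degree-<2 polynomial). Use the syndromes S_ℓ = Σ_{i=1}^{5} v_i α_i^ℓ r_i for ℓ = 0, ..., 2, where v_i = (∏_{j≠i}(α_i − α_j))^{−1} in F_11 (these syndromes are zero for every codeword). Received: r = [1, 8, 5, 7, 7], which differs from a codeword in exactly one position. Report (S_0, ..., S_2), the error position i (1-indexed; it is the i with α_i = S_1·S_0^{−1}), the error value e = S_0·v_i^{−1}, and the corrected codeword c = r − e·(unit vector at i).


S = (6, 7, 10), error at position 5, error magnitude e = 3, c = [1, 8, 5, 7, 4].

Step 1: column multipliers v_i = (∏_{j≠i}(α_i − α_j))^{−1} mod 11.
  i = 1 (α = 7): (7−5)(7−9)(7−10)(7−3) = 2·(−2)·(−3)·4 = 48 ≡ 4, so v_1 = 4^{−1} = 3 (mod 11).
  i = 2 (α = 5): (5−7)(5−9)(5−10)(5−3) = (−2)·(−4)·(−5)·2 = −80 ≡ 8, so v_2 = 8^{−1} = 7 (mod 11).
  i = 3 (α = 9): (9−7)(9−5)(9−10)(9−3) = 2·4·(−1)·6 = −48 ≡ 7, so v_3 = 7^{−1} = 8 (mod 11).
  i = 4 (α = 10): (10−7)(10−5)(10−9)(10−3) = 3·5·1·7 = 105 ≡ 6, so v_4 = 6^{−1} = 2 (mod 11).
  i = 5 (α = 3): (3−7)(3−5)(3−9)(3−10) = (−4)·(−2)·(−6)·(−7) = 336 ≡ 6, so v_5 = 6^{−1} = 2 (mod 11).
  v = [3, 7, 8, 2, 2].
Step 2: syndromes of r = [1, 8, 5, 7, 7] (all sums mod 11).
  S_0 = Σ v_i r_i = 3·1 + 7·8 + 8·5 + 2·7 + 2·7 = 127 ≡ 6.
  S_1 = Σ v_i α_i r_i = 3·7·1 + 7·5·8 + 8·9·5 + 2·10·7 + 2·3·7 = 843 ≡ 7.
  α_i^2 mod 11 = [5, 3, 4, 1, 9].
  S_2 = Σ v_i α_i^2 r_i = 3·5·1 + 7·3·8 + 8·4·5 + 2·1·7 + 2·9·7 = 483 ≡ 10.
  S = (6, 7, 10) ≠ 0, so r is not a codeword (an error is present).
Step 3: locate the error. For a single error e at position i, S_ℓ = v_i·e·α_i^ℓ, so α_err = S_1/S_0.
  S_0^{−1} = 6^{−1} = 2 (mod 11), so α_err = 7·2 = 14 ≡ 3 = α_5. Error position i = 5.
  Consistency check: S_2/S_1 = 10·8 = 80 ≡ 3 = α_err ✓ (single-error assumption holds).
Step 4: error magnitude e = S_0/v_5 = S_0·∏_{j≠5}(α_5 − α_j) = 6·6 = 36 ≡ 3 (mod 11).
Step 5: correct position 5: c_5 = r_5 − e = 7 − 3 ≡ 4 (mod 11). Hence c = [1, 8, 5, 7, 4].
  Check: interpolating c through the α_i gives m(x) = 9 + 2·x (degree < 2) with m(α_i) = c_i for every i, so c is indeed a codeword.


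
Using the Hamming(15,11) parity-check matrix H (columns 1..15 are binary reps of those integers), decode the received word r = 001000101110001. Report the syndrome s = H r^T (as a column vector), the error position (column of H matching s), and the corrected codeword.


s = (0, 0, 1, 1)^T, error position = 3, corrected codeword c = 000000101110001

Compute s = H r^T mod 2 one row at a time:
  s_1 = 0 + 1 + 1 + 1 + 0 + 0 + 0 + 1 = 4 ≡ 0 (mod 2).
  s_2 = 0 + 0 + 0 + 1 + 0 + 0 + 0 + 1 = 2 ≡ 0 (mod 2).
  s_3 = 0 + 1 + 0 + 1 + 1 + 1 + 0 + 1 = 5 ≡ 1 (mod 2).
  s_4 = 0 + 1 + 0 + 1 + 1 + 1 + 0 + 1 = 5 ≡ 1 (mod 2).
s = (0, 0, 1, 1)^T — this equals column 3 of H (binary 0011), so error is at position 3.
Correct: flip bit 3 of r = 001000101110001 to get c = 000000101110001.


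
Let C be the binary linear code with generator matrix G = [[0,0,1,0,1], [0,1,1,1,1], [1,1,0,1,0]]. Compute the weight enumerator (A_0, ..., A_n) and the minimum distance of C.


Weight distribution: A_0 = 1, A_1 = 1, A_2 = 2, A_3 = 2, A_4 = 1, A_5 = 1. Minimum distance d = 1.

Enumerate all 2^3 = 8 messages m ∈ F_2^3.
For each, compute codeword c = mG in F_2^5, then tally its weight.
  m = 000 → c = 00000, weight = 0.
  m = 100 → c = 00101, weight = 2.
  m = 010 → c = 01111, weight = 4.
  m = 110 → c = 01010, weight = 2.
  m = 001 → c = 11010, weight = 3.
  m = 101 → c = 11111, weight = 5.
  m = 011 → c = 10101, weight = 3.
  m = 111 → c = 10000, weight = 1.
Tally weights:
  weight 0: 1 codewords.
  weight 1: 1 codewords.
  weight 2: 2 codewords.
  weight 3: 2 codewords.
  weight 4: 1 codewords.
  weight 5: 1 codewords.
Minimum distance d = smallest w > 0 with A_w > 0 = 1.
Sanity: Σ A_w = 8 = 2^3 = 8 ✓.


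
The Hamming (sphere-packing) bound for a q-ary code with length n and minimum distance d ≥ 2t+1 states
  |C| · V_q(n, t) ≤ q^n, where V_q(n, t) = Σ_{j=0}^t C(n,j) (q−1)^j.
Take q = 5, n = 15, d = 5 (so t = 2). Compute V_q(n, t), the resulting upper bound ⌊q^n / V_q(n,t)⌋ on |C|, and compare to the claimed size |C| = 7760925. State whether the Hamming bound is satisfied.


V_q(n, t) = 1741, q^n = 30517578125, Hamming bound = 17528764, |C| = 7760925 ≤ bound (satisfied).

Step 1: Compute V_q(n, t) = Σ_{j=0}^2 C(n, j) (q−1)^j.
  j = 0: C(15,0)·(4)^0 = 1·1 = 1.
  j = 1: C(15,1)·(4)^1 = 15·4 = 60.
  j = 2: C(15,2)·(4)^2 = 105·16 = 1680.
  V_q(n, t) = 1 + 60 + 1680 = 1741.
Step 2: q^n = 5^15 = 30517578125.
Step 3: Hamming bound ⌊q^n / V_q(n,t)⌋ = ⌊30517578125/1741⌋ = 17528764.
Step 4: Compare |C| = 7760925 to 17528764: satisfied.
The claimed |C| lies below the Hamming bound.


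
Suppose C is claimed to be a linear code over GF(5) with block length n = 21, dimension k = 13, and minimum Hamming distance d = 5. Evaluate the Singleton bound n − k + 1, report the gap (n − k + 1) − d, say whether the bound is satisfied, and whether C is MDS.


Singleton RHS = n − k + 1 = 9, slack = 4, bound satisfied, not MDS.

Singleton bound: d ≤ n − k + 1.
Here n = 21, k = 13, so n − k + 1 = 9.
Given d = 5, check d ≤ 9: YES.
Slack = (n − k + 1) − d = 4.
The code is NOT MDS (slack = 4 > 0).
Description: the claimed parameters are [21, 13, 5]_5; such a code would be non-MDS.


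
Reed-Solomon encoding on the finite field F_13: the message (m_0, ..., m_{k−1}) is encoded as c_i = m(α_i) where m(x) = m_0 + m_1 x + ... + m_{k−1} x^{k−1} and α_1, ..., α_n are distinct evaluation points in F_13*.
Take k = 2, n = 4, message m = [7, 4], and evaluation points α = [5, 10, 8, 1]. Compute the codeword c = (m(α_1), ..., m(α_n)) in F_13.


c = [1, 8, 0, 11]

Message polynomial: m(x) = 7 + 4·x (mod 13).
For each evaluation point α_i, compute m(α_i) mod 13:
  α_1 = 5: Horner steps 4 → 1, so m(5) = 1.
  α_2 = 10: Horner steps 4 → 8, so m(10) = 8.
  α_3 = 8: Horner steps 4 → 0, so m(8) = 0.
  α_4 = 1: Horner steps 4 → 11, so m(1) = 11.
Codeword c = [1, 8, 0, 11] ∈ F_13^4.


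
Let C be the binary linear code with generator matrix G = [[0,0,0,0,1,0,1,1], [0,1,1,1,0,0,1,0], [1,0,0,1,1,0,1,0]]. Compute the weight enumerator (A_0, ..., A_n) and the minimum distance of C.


Weight distribution: A_0 = 1, A_3 = 2, A_4 = 3, A_5 = 2. Minimum distance d = 3.

Enumerate all 2^3 = 8 messages m ∈ F_2^3.
For each, compute codeword c = mG in F_2^8, then tally its weight.
  m = 000 → c = 00000000, weight = 0.
  m = 100 → c = 00001011, weight = 3.
  m = 010 → c = 01110010, weight = 4.
  m = 110 → c = 01111001, weight = 5.
  m = 001 → c = 10011010, weight = 4.
  m = 101 → c = 10010001, weight = 3.
  m = 011 → c = 11101000, weight = 4.
  m = 111 → c = 11100011, weight = 5.
Tally weights:
  weight 0: 1 codewords.
  weight 3: 2 codewords.
  weight 4: 3 codewords.
  weight 5: 2 codewords.
Minimum distance d = smallest w > 0 with A_w > 0 = 3.
Sanity: Σ A_w = 8 = 2^3 = 8 ✓.


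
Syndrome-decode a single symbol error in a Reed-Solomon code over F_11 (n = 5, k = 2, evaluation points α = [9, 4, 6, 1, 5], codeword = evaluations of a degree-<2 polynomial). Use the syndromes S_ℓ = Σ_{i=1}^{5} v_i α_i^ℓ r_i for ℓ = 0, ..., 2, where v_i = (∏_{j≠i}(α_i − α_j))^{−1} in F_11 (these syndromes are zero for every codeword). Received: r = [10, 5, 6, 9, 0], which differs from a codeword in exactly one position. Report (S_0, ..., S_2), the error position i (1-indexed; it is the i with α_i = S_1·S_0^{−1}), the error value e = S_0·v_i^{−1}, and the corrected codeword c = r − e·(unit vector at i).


S = (9, 4, 3), error at position 1, error magnitude e = 8, c = [2, 5, 6, 9, 0].

Step 1: column multipliers v_i = (∏_{j≠i}(α_i − α_j))^{−1} mod 11.
  i = 1 (α = 9): (9−4)(9−6)(9−1)(9−5) = 5·3·8·4 = 480 ≡ 7, so v_1 = 7^{−1} = 8 (mod 11).
  i = 2 (α = 4): (4−9)(4−6)(4−1)(4−5) = (−5)·(−2)·3·(−1) = −30 ≡ 3, so v_2 = 3^{−1} = 4 (mod 11).
  i = 3 (α = 6): (6−9)(6−4)(6−1)(6−5) = (−3)·2·5·1 = −30 ≡ 3, so v_3 = 3^{−1} = 4 (mod 11).
  i = 4 (α = 1): (1−9)(1−4)(1−6)(1−5) = (−8)·(−3)·(−5)·(−4) = 480 ≡ 7, so v_4 = 7^{−1} = 8 (mod 11).
  i = 5 (α = 5): (5−9)(5−4)(5−6)(5−1) = (−4)·1·(−1)·4 = 16 ≡ 5, so v_5 = 5^{−1} = 9 (mod 11).
  v = [8, 4, 4, 8, 9].
Step 2: syndromes of r = [10, 5, 6, 9, 0] (all sums mod 11).
  S_0 = Σ v_i r_i = 8·10 + 4·5 + 4·6 + 8·9 + 9·0 = 196 ≡ 9.
  S_1 = Σ v_i α_i r_i = 8·9·10 + 4·4·5 + 4·6·6 + 8·1·9 + 9·5·0 = 1016 ≡ 4.
  α_i^2 mod 11 = [4, 5, 3, 1, 3].
  S_2 = Σ v_i α_i^2 r_i = 8·4·10 + 4·5·5 + 4·3·6 + 8·1·9 + 9·3·0 = 564 ≡ 3.
  S = (9, 4, 3) ≠ 0, so r is not a codeword (an error is present).
Step 3: locate the error. For a single error e at position i, S_ℓ = v_i·e·α_i^ℓ, so α_err = S_1/S_0.
  S_0^{−1} = 9^{−1} = 5 (mod 11), so α_err = 4·5 = 20 ≡ 9 = α_1. Error position i = 1.
  Consistency check: S_2/S_1 = 3·3 = 9 ≡ 9 = α_err ✓ (single-error assumption holds).
Step 4: error magnitude e = S_0/v_1 = S_0·∏_{j≠1}(α_1 − α_j) = 9·7 = 63 ≡ 8 (mod 11).
Step 5: correct position 1: c_1 = r_1 − e = 10 − 8 ≡ 2 (mod 11). Hence c = [2, 5, 6, 9, 0].
  Check: interpolating c through the α_i gives m(x) = 3 + 6·x (degree < 2) with m(α_i) = c_i for every i, so c is indeed a codeword.


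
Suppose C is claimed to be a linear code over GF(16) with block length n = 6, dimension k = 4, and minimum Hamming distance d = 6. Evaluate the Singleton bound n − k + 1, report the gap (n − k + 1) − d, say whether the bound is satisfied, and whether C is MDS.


Singleton RHS = n − k + 1 = 3, slack = -3, bound violated (no such code; not MDS).

Singleton bound: d ≤ n − k + 1.
Here n = 6, k = 4, so n − k + 1 = 3.
Given d = 6, check d ≤ 3: NO.
Slack = (n − k + 1) − d = -3.
The slack is negative: d = 6 exceeds n − k + 1 = 3 by 3, so the Singleton bound is violated and no linear [6, 4, 6]_16 code can exist. In particular it is not MDS (MDS requires d = n − k + 1 exactly).
Description: the claimed parameters are [6, 4, 6]_16; such a code would be impossible (violates the Singleton bound).


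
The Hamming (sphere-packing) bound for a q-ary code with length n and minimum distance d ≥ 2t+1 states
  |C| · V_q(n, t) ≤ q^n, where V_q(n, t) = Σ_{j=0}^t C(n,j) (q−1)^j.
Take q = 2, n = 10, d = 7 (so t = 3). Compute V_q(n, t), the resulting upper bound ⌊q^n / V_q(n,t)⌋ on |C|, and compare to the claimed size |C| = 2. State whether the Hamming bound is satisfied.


V_q(n, t) = 176, q^n = 1024, Hamming bound = 5, |C| = 2 ≤ bound (satisfied).

Step 1: Compute V_q(n, t) = Σ_{j=0}^3 C(n, j) (q−1)^j.
  j = 0: C(10,0)·(1)^0 = 1·1 = 1.
  j = 1: C(10,1)·(1)^1 = 10·1 = 10.
  j = 2: C(10,2)·(1)^2 = 45·1 = 45.
  j = 3: C(10,3)·(1)^3 = 120·1 = 120.
  V_q(n, t) = 1 + 10 + 45 + 120 = 176.
Step 2: q^n = 2^10 = 1024.
Step 3: Hamming bound ⌊q^n / V_q(n,t)⌋ = ⌊1024/176⌋ = 5.
Step 4: Compare |C| = 2 to 5: satisfied.
The claimed |C| lies below the Hamming bound.


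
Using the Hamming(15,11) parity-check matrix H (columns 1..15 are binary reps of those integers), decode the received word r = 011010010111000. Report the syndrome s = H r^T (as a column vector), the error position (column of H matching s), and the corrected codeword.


s = (0, 0, 0, 1)^T, error position = 1, corrected codeword c = 111010010111000

Compute s = H r^T mod 2 one row at a time:
  s_1 = 1 + 0 + 1 + 1 + 1 + 0 + 0 + 0 = 4 ≡ 0 (mod 2).
  s_2 = 0 + 1 + 0 + 0 + 1 + 0 + 0 + 0 = 2 ≡ 0 (mod 2).
  s_3 = 1 + 1 + 0 + 0 + 1 + 1 + 0 + 0 = 4 ≡ 0 (mod 2).
  s_4 = 0 + 1 + 1 + 0 + 0 + 1 + 0 + 0 = 3 ≡ 1 (mod 2).
s = (0, 0, 0, 1)^T — this equals column 1 of H (binary 0001), so error is at position 1.
Correct: flip bit 1 of r = 011010010111000 to get c = 111010010111000.


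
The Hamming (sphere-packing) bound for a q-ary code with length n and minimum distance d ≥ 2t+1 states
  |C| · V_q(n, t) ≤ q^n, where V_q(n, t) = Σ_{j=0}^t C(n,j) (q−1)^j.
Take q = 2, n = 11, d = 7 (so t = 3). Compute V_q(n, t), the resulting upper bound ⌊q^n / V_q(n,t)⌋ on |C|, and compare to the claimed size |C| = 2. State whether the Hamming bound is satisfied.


V_q(n, t) = 232, q^n = 2048, Hamming bound = 8, |C| = 2 ≤ bound (satisfied).

Step 1: Compute V_q(n, t) = Σ_{j=0}^3 C(n, j) (q−1)^j.
  j = 0: C(11,0)·(1)^0 = 1·1 = 1.
  j = 1: C(11,1)·(1)^1 = 11·1 = 11.
  j = 2: C(11,2)·(1)^2 = 55·1 = 55.
  j = 3: C(11,3)·(1)^3 = 165·1 = 165.
  V_q(n, t) = 1 + 11 + 55 + 165 = 232.
Step 2: q^n = 2^11 = 2048.
Step 3: Hamming bound ⌊q^n / V_q(n,t)⌋ = ⌊2048/232⌋ = 8.
Step 4: Compare |C| = 2 to 8: satisfied.
The claimed |C| lies below the Hamming bound.


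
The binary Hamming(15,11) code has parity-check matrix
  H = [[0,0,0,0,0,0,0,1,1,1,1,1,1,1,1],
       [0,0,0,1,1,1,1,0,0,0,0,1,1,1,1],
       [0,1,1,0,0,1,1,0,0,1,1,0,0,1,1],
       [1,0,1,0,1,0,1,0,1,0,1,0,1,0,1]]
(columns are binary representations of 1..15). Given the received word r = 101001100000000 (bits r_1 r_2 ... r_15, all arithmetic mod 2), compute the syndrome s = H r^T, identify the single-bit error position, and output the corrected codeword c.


s = (0, 0, 1, 1)^T, error position = 3, corrected codeword c = 100001100000000

Compute s = H r^T mod 2 one row at a time:
  s_1 = 0 + 0 + 0 + 0 + 0 + 0 + 0 + 0 = 0 ≡ 0 (mod 2).
  s_2 = 0 + 0 + 1 + 1 + 0 + 0 + 0 + 0 = 2 ≡ 0 (mod 2).
  s_3 = 0 + 1 + 1 + 1 + 0 + 0 + 0 + 0 = 3 ≡ 1 (mod 2).
  s_4 = 1 + 1 + 0 + 1 + 0 + 0 + 0 + 0 = 3 ≡ 1 (mod 2).
s = (0, 0, 1, 1)^T — this equals column 3 of H (binary 0011), so error is at position 3.
Correct: flip bit 3 of r = 101001100000000 to get c = 100001100000000.


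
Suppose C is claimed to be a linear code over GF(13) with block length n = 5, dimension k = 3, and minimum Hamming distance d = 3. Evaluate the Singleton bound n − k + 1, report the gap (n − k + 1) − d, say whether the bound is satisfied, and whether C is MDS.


Singleton RHS = n − k + 1 = 3, slack = 0, bound satisfied, MDS.

Singleton bound: d ≤ n − k + 1.
Here n = 5, k = 3, so n − k + 1 = 3.
Given d = 3, check d ≤ 3: YES.
Slack = (n − k + 1) − d = 0.
The code is MDS (slack = 0).
Description: the claimed parameters are [5, 3, 3]_13; such a code would be MDS (meets Singleton bound).


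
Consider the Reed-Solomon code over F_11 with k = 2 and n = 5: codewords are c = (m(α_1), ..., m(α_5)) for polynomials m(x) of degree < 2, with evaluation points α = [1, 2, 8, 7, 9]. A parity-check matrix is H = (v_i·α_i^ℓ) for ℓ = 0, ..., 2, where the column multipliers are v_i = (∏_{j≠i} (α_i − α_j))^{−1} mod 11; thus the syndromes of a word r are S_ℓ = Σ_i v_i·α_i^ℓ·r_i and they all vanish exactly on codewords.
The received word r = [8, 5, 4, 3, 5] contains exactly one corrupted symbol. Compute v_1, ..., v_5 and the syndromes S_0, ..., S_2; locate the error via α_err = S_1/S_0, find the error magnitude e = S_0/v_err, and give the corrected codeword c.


S = (4, 8, 5), error at position 2, error magnitude e = 7, c = [8, 9, 4, 3, 5].

Step 1: column multipliers v_i = (∏_{j≠i}(α_i − α_j))^{−1} mod 11.
  i = 1 (α = 1): (1−2)(1−8)(1−7)(1−9) = (−1)·(−7)·(−6)·(−8) = 336 ≡ 6, so v_1 = 6^{−1} = 2 (mod 11).
  i = 2 (α = 2): (2−1)(2−8)(2−7)(2−9) = 1·(−6)·(−5)·(−7) = −210 ≡ 10, so v_2 = 10^{−1} = 10 (mod 11).
  i = 3 (α = 8): (8−1)(8−2)(8−7)(8−9) = 7·6·1·(−1) = −42 ≡ 2, so v_3 = 2^{−1} = 6 (mod 11).
  i = 4 (α = 7): (7−1)(7−2)(7−8)(7−9) = 6·5·(−1)·(−2) = 60 ≡ 5, so v_4 = 5^{−1} = 9 (mod 11).
  i = 5 (α = 9): (9−1)(9−2)(9−8)(9−7) = 8·7·1·2 = 112 ≡ 2, so v_5 = 2^{−1} = 6 (mod 11).
  v = [2, 10, 6, 9, 6].
Step 2: syndromes of r = [8, 5, 4, 3, 5] (all sums mod 11).
  S_0 = Σ v_i r_i = 2·8 + 10·5 + 6·4 + 9·3 + 6·5 = 147 ≡ 4.
  S_1 = Σ v_i α_i r_i = 2·1·8 + 10·2·5 + 6·8·4 + 9·7·3 + 6·9·5 = 767 ≡ 8.
  α_i^2 mod 11 = [1, 4, 9, 5, 4].
  S_2 = Σ v_i α_i^2 r_i = 2·1·8 + 10·4·5 + 6·9·4 + 9·5·3 + 6·4·5 = 687 ≡ 5.
  S = (4, 8, 5) ≠ 0, so r is not a codeword (an error is present).
Step 3: locate the error. For a single error e at position i, S_ℓ = v_i·e·α_i^ℓ, so α_err = S_1/S_0.
  S_0^{−1} = 4^{−1} = 3 (mod 11), so α_err = 8·3 = 24 ≡ 2 = α_2. Error position i = 2.
  Consistency check: S_2/S_1 = 5·7 = 35 ≡ 2 = α_err ✓ (single-error assumption holds).
Step 4: error magnitude e = S_0/v_2 = S_0·∏_{j≠2}(α_2 − α_j) = 4·10 = 40 ≡ 7 (mod 11).
Step 5: correct position 2: c_2 = r_2 − e = 5 − 7 ≡ 9 (mod 11). Hence c = [8, 9, 4, 3, 5].
  Check: interpolating c through the α_i gives m(x) = 7 + 1·x (degree < 2) with m(α_i) = c_i for every i, so c is indeed a codeword.


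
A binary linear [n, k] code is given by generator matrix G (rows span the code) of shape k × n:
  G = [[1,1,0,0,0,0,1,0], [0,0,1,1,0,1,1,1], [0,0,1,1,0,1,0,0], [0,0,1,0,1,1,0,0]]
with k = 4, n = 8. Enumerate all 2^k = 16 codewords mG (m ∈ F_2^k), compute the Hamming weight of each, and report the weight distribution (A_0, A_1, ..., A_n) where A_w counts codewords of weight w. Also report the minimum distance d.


Weight distribution: A_0 = 1, A_2 = 2, A_3 = 4, A_4 = 1, A_5 = 4, A_6 = 4. Minimum distance d = 2.

Enumerate all 2^4 = 16 messages m ∈ F_2^4.
For each, compute codeword c = mG in F_2^8, then tally its weight.
  m = 0000 → c = 00000000, weight = 0.
  m = 1000 → c = 11000010, weight = 3.
  m = 0100 → c = 00110111, weight = 5.
  m = 1100 → c = 11110101, weight = 6.
  m = 0010 → c = 00110100, weight = 3.
  m = 1010 → c = 11110110, weight = 6.
  m = 0110 → c = 00000011, weight = 2.
  m = 1110 → c = 11000001, weight = 3.
  m = 0001 → c = 00101100, weight = 3.
  m = 1001 → c = 11101110, weight = 6.
  m = 0101 → c = 00011011, weight = 4.
  m = 1101 → c = 11011001, weight = 5.
  m = 0011 → c = 00011000, weight = 2.
  m = 1011 → c = 11011010, weight = 5.
  m = 0111 → c = 00101111, weight = 5.
  m = 1111 → c = 11101101, weight = 6.
Tally weights:
  weight 0: 1 codewords.
  weight 2: 2 codewords.
  weight 3: 4 codewords.
  weight 4: 1 codewords.
  weight 5: 4 codewords.
  weight 6: 4 codewords.
Minimum distance d = smallest w > 0 with A_w > 0 = 2.
Sanity: Σ A_w = 16 = 2^4 = 16 ✓.


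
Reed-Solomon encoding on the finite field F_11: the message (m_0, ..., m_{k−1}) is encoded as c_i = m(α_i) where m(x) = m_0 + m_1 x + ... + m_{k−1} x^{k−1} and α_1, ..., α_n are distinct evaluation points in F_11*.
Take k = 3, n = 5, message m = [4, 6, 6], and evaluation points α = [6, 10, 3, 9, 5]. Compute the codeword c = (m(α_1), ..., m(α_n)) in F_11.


c = [3, 4, 10, 5, 8]

Message polynomial: m(x) = 4 + 6·x + 6·x^2 (mod 11).
For each evaluation point α_i, compute m(α_i) mod 11:
  α_1 = 6: Horner steps 6 → 9 → 3, so m(6) = 3.
  α_2 = 10: Horner steps 6 → 0 → 4, so m(10) = 4.
  α_3 = 3: Horner steps 6 → 2 → 10, so m(3) = 10.
  α_4 = 9: Horner steps 6 → 5 → 5, so m(9) = 5.
  α_5 = 5: Horner steps 6 → 3 → 8, so m(5) = 8.
Codeword c = [3, 4, 10, 5, 8] ∈ F_11^5.
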